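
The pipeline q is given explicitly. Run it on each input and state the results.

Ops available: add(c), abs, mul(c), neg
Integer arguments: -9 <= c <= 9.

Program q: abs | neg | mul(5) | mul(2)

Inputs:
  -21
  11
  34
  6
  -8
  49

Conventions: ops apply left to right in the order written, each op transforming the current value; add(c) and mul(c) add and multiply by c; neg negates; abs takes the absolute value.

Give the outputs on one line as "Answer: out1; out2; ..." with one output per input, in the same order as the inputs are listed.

Execution, op by op:
  -21 -> 21 -> -21 -> -105 -> -210
  11 -> 11 -> -11 -> -55 -> -110
  34 -> 34 -> -34 -> -170 -> -340
  6 -> 6 -> -6 -> -30 -> -60
  -8 -> 8 -> -8 -> -40 -> -80
  49 -> 49 -> -49 -> -245 -> -490

-210; -110; -340; -60; -80; -490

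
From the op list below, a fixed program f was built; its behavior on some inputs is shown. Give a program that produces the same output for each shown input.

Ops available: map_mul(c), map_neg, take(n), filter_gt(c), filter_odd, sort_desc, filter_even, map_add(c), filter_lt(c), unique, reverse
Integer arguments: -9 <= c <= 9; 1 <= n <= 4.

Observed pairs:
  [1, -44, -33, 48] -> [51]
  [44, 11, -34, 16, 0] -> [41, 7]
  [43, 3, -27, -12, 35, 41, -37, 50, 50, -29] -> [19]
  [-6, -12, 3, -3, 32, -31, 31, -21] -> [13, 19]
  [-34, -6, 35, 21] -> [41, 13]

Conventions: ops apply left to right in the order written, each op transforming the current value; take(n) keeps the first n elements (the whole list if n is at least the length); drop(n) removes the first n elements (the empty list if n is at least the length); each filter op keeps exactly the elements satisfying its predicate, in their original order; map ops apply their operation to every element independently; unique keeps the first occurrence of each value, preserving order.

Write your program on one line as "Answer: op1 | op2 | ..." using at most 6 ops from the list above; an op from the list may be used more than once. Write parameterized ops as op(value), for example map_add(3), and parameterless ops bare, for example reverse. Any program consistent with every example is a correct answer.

filter_even | map_neg | reverse | map_add(7) | reverse | filter_gt(-4)

Check, running the answer program on each example:
  [1, -44, -33, 48] -> [-44, 48] -> [44, -48] -> [-48, 44] -> [-41, 51] -> [51, -41] -> [51]
  [44, 11, -34, 16, 0] -> [44, -34, 16, 0] -> [-44, 34, -16, 0] -> [0, -16, 34, -44] -> [7, -9, 41, -37] -> [-37, 41, -9, 7] -> [41, 7]
  [43, 3, -27, -12, 35, 41, -37, 50, 50, -29] -> [-12, 50, 50] -> [12, -50, -50] -> [-50, -50, 12] -> [-43, -43, 19] -> [19, -43, -43] -> [19]
  [-6, -12, 3, -3, 32, -31, 31, -21] -> [-6, -12, 32] -> [6, 12, -32] -> [-32, 12, 6] -> [-25, 19, 13] -> [13, 19, -25] -> [13, 19]
  [-34, -6, 35, 21] -> [-34, -6] -> [34, 6] -> [6, 34] -> [13, 41] -> [41, 13] -> [41, 13]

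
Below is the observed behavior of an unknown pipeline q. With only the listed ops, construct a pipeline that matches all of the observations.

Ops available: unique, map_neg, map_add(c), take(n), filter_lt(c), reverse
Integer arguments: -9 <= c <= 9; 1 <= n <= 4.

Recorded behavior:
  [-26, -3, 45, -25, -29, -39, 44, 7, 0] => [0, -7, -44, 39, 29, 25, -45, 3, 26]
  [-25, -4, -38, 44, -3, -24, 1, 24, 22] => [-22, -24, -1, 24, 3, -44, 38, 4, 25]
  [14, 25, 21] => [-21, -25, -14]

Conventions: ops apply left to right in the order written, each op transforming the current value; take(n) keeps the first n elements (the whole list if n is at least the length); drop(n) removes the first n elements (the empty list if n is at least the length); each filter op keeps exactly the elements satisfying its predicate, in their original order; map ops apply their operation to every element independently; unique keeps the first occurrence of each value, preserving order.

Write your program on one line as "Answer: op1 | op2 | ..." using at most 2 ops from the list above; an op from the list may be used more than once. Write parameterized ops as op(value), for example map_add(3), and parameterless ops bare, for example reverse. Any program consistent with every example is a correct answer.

reverse | map_neg

Check, running the answer program on each example:
  [-26, -3, 45, -25, -29, -39, 44, 7, 0] -> [0, 7, 44, -39, -29, -25, 45, -3, -26] -> [0, -7, -44, 39, 29, 25, -45, 3, 26]
  [-25, -4, -38, 44, -3, -24, 1, 24, 22] -> [22, 24, 1, -24, -3, 44, -38, -4, -25] -> [-22, -24, -1, 24, 3, -44, 38, 4, 25]
  [14, 25, 21] -> [21, 25, 14] -> [-21, -25, -14]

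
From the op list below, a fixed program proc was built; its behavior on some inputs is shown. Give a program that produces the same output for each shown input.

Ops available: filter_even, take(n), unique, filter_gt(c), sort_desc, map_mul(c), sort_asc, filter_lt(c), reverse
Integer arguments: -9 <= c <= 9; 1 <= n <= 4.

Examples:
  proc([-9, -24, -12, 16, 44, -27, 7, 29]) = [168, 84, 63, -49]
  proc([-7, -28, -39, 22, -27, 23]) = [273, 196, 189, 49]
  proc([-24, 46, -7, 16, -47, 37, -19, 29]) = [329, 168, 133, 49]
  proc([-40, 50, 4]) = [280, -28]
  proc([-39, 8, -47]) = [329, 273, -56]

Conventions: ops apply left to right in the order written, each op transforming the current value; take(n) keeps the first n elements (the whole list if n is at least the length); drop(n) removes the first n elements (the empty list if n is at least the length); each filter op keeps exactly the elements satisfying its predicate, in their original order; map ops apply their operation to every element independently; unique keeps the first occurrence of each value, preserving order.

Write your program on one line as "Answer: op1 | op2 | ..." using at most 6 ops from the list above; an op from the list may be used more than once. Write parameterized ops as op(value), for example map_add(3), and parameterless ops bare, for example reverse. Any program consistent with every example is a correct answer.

filter_lt(9) | sort_desc | take(4) | sort_asc | map_mul(-7)

Check, running the answer program on each example:
  [-9, -24, -12, 16, 44, -27, 7, 29] -> [-9, -24, -12, -27, 7] -> [7, -9, -12, -24, -27] -> [7, -9, -12, -24] -> [-24, -12, -9, 7] -> [168, 84, 63, -49]
  [-7, -28, -39, 22, -27, 23] -> [-7, -28, -39, -27] -> [-7, -27, -28, -39] -> [-7, -27, -28, -39] -> [-39, -28, -27, -7] -> [273, 196, 189, 49]
  [-24, 46, -7, 16, -47, 37, -19, 29] -> [-24, -7, -47, -19] -> [-7, -19, -24, -47] -> [-7, -19, -24, -47] -> [-47, -24, -19, -7] -> [329, 168, 133, 49]
  [-40, 50, 4] -> [-40, 4] -> [4, -40] -> [4, -40] -> [-40, 4] -> [280, -28]
  [-39, 8, -47] -> [-39, 8, -47] -> [8, -39, -47] -> [8, -39, -47] -> [-47, -39, 8] -> [329, 273, -56]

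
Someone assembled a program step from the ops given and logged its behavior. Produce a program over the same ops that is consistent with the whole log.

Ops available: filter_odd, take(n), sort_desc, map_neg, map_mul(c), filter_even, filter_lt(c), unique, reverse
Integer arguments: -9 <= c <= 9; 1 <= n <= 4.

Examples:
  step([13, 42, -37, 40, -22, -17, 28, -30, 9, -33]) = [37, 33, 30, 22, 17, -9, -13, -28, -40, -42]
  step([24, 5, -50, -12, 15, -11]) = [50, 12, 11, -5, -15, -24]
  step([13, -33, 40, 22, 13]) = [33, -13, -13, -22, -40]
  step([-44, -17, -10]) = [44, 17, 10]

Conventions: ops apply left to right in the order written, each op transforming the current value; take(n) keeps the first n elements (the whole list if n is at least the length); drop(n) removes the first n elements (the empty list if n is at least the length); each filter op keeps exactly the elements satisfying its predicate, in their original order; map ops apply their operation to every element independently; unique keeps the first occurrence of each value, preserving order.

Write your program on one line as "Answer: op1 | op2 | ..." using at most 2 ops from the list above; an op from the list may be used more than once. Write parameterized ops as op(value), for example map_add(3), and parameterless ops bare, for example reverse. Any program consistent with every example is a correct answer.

map_mul(-1) | sort_desc

Check, running the answer program on each example:
  [13, 42, -37, 40, -22, -17, 28, -30, 9, -33] -> [-13, -42, 37, -40, 22, 17, -28, 30, -9, 33] -> [37, 33, 30, 22, 17, -9, -13, -28, -40, -42]
  [24, 5, -50, -12, 15, -11] -> [-24, -5, 50, 12, -15, 11] -> [50, 12, 11, -5, -15, -24]
  [13, -33, 40, 22, 13] -> [-13, 33, -40, -22, -13] -> [33, -13, -13, -22, -40]
  [-44, -17, -10] -> [44, 17, 10] -> [44, 17, 10]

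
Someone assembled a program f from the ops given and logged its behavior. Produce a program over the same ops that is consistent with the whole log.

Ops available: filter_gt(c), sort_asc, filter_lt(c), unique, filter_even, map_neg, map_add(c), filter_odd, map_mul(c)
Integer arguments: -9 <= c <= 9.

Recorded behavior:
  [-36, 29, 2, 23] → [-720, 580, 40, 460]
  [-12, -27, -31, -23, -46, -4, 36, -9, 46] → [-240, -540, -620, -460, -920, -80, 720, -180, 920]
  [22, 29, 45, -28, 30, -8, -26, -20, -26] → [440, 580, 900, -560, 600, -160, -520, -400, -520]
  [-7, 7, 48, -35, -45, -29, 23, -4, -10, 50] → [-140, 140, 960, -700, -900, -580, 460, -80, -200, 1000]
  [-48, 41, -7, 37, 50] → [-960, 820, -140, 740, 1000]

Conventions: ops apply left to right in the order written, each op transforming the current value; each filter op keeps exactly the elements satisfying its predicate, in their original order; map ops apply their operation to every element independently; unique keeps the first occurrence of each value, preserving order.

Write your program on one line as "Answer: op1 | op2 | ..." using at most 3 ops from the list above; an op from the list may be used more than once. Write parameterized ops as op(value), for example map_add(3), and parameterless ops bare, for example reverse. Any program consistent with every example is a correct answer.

map_mul(5) | map_mul(4)

Check, running the answer program on each example:
  [-36, 29, 2, 23] -> [-180, 145, 10, 115] -> [-720, 580, 40, 460]
  [-12, -27, -31, -23, -46, -4, 36, -9, 46] -> [-60, -135, -155, -115, -230, -20, 180, -45, 230] -> [-240, -540, -620, -460, -920, -80, 720, -180, 920]
  [22, 29, 45, -28, 30, -8, -26, -20, -26] -> [110, 145, 225, -140, 150, -40, -130, -100, -130] -> [440, 580, 900, -560, 600, -160, -520, -400, -520]
  [-7, 7, 48, -35, -45, -29, 23, -4, -10, 50] -> [-35, 35, 240, -175, -225, -145, 115, -20, -50, 250] -> [-140, 140, 960, -700, -900, -580, 460, -80, -200, 1000]
  [-48, 41, -7, 37, 50] -> [-240, 205, -35, 185, 250] -> [-960, 820, -140, 740, 1000]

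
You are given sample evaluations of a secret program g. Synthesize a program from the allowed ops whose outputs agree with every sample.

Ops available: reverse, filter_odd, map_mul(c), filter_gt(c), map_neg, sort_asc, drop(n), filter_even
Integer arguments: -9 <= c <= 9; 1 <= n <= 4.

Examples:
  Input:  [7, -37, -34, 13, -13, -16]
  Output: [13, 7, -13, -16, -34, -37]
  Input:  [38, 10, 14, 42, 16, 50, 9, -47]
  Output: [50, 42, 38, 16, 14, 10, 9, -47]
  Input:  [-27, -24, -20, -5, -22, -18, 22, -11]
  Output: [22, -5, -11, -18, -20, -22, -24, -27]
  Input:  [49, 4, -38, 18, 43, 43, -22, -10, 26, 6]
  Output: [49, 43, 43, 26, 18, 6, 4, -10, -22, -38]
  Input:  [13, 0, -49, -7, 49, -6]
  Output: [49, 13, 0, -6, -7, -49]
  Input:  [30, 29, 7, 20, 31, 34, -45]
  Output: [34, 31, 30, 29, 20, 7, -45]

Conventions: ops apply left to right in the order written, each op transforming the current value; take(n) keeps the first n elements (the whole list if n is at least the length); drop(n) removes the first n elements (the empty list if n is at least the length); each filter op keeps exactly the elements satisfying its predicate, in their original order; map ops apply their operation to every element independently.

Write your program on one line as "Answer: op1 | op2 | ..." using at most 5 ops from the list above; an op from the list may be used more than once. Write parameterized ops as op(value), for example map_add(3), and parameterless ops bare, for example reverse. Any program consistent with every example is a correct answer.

sort_asc | map_neg | reverse | map_neg

Check, running the answer program on each example:
  [7, -37, -34, 13, -13, -16] -> [-37, -34, -16, -13, 7, 13] -> [37, 34, 16, 13, -7, -13] -> [-13, -7, 13, 16, 34, 37] -> [13, 7, -13, -16, -34, -37]
  [38, 10, 14, 42, 16, 50, 9, -47] -> [-47, 9, 10, 14, 16, 38, 42, 50] -> [47, -9, -10, -14, -16, -38, -42, -50] -> [-50, -42, -38, -16, -14, -10, -9, 47] -> [50, 42, 38, 16, 14, 10, 9, -47]
  [-27, -24, -20, -5, -22, -18, 22, -11] -> [-27, -24, -22, -20, -18, -11, -5, 22] -> [27, 24, 22, 20, 18, 11, 5, -22] -> [-22, 5, 11, 18, 20, 22, 24, 27] -> [22, -5, -11, -18, -20, -22, -24, -27]
  [49, 4, -38, 18, 43, 43, -22, -10, 26, 6] -> [-38, -22, -10, 4, 6, 18, 26, 43, 43, 49] -> [38, 22, 10, -4, -6, -18, -26, -43, -43, -49] -> [-49, -43, -43, -26, -18, -6, -4, 10, 22, 38] -> [49, 43, 43, 26, 18, 6, 4, -10, -22, -38]
  [13, 0, -49, -7, 49, -6] -> [-49, -7, -6, 0, 13, 49] -> [49, 7, 6, 0, -13, -49] -> [-49, -13, 0, 6, 7, 49] -> [49, 13, 0, -6, -7, -49]
  [30, 29, 7, 20, 31, 34, -45] -> [-45, 7, 20, 29, 30, 31, 34] -> [45, -7, -20, -29, -30, -31, -34] -> [-34, -31, -30, -29, -20, -7, 45] -> [34, 31, 30, 29, 20, 7, -45]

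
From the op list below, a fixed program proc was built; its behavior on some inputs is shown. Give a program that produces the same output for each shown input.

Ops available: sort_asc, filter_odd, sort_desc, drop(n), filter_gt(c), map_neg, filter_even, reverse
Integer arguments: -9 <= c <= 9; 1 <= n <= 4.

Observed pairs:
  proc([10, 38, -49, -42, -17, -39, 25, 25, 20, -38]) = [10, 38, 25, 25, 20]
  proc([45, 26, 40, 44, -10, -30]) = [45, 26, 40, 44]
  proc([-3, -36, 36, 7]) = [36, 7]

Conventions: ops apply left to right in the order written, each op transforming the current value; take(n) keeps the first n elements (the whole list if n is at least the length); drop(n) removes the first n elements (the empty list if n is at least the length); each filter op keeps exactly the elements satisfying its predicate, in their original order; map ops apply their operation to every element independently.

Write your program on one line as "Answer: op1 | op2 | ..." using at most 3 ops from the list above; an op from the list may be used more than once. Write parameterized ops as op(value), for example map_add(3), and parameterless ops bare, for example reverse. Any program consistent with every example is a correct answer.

reverse | filter_gt(6) | reverse

Check, running the answer program on each example:
  [10, 38, -49, -42, -17, -39, 25, 25, 20, -38] -> [-38, 20, 25, 25, -39, -17, -42, -49, 38, 10] -> [20, 25, 25, 38, 10] -> [10, 38, 25, 25, 20]
  [45, 26, 40, 44, -10, -30] -> [-30, -10, 44, 40, 26, 45] -> [44, 40, 26, 45] -> [45, 26, 40, 44]
  [-3, -36, 36, 7] -> [7, 36, -36, -3] -> [7, 36] -> [36, 7]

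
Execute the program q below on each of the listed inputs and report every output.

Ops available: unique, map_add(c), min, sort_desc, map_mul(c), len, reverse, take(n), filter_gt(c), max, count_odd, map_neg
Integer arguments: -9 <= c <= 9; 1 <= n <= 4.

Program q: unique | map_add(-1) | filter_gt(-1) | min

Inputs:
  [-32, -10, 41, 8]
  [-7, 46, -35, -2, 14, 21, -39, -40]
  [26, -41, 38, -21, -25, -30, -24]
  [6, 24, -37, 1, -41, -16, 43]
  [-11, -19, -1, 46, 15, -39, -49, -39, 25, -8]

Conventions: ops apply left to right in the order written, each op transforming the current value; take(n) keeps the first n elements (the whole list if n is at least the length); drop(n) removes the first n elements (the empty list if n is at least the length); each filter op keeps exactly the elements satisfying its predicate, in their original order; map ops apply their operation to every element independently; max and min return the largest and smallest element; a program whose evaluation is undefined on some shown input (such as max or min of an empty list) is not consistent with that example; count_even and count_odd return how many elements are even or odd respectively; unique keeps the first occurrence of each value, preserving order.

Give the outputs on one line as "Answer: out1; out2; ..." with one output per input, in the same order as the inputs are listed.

7; 13; 25; 0; 14

Execution, op by op:
  [-32, -10, 41, 8] -> [-32, -10, 41, 8] -> [-33, -11, 40, 7] -> [40, 7] -> 7
  [-7, 46, -35, -2, 14, 21, -39, -40] -> [-7, 46, -35, -2, 14, 21, -39, -40] -> [-8, 45, -36, -3, 13, 20, -40, -41] -> [45, 13, 20] -> 13
  [26, -41, 38, -21, -25, -30, -24] -> [26, -41, 38, -21, -25, -30, -24] -> [25, -42, 37, -22, -26, -31, -25] -> [25, 37] -> 25
  [6, 24, -37, 1, -41, -16, 43] -> [6, 24, -37, 1, -41, -16, 43] -> [5, 23, -38, 0, -42, -17, 42] -> [5, 23, 0, 42] -> 0
  [-11, -19, -1, 46, 15, -39, -49, -39, 25, -8] -> [-11, -19, -1, 46, 15, -39, -49, 25, -8] -> [-12, -20, -2, 45, 14, -40, -50, 24, -9] -> [45, 14, 24] -> 14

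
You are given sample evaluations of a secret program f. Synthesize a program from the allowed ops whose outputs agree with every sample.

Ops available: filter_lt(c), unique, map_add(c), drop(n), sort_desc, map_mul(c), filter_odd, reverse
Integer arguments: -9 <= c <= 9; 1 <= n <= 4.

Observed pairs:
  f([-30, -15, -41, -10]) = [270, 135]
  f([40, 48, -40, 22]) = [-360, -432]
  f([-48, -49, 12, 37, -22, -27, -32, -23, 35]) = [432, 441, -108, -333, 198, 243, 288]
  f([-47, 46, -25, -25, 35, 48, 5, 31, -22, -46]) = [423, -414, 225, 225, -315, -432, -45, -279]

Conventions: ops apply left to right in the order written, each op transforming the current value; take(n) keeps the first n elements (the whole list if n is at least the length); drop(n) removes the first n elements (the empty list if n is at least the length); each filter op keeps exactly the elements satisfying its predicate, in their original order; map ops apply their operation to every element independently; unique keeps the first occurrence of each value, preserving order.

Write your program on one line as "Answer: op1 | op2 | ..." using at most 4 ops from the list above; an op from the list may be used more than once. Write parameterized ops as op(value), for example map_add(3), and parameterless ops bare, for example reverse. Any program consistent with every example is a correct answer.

reverse | drop(2) | reverse | map_mul(-9)

Check, running the answer program on each example:
  [-30, -15, -41, -10] -> [-10, -41, -15, -30] -> [-15, -30] -> [-30, -15] -> [270, 135]
  [40, 48, -40, 22] -> [22, -40, 48, 40] -> [48, 40] -> [40, 48] -> [-360, -432]
  [-48, -49, 12, 37, -22, -27, -32, -23, 35] -> [35, -23, -32, -27, -22, 37, 12, -49, -48] -> [-32, -27, -22, 37, 12, -49, -48] -> [-48, -49, 12, 37, -22, -27, -32] -> [432, 441, -108, -333, 198, 243, 288]
  [-47, 46, -25, -25, 35, 48, 5, 31, -22, -46] -> [-46, -22, 31, 5, 48, 35, -25, -25, 46, -47] -> [31, 5, 48, 35, -25, -25, 46, -47] -> [-47, 46, -25, -25, 35, 48, 5, 31] -> [423, -414, 225, 225, -315, -432, -45, -279]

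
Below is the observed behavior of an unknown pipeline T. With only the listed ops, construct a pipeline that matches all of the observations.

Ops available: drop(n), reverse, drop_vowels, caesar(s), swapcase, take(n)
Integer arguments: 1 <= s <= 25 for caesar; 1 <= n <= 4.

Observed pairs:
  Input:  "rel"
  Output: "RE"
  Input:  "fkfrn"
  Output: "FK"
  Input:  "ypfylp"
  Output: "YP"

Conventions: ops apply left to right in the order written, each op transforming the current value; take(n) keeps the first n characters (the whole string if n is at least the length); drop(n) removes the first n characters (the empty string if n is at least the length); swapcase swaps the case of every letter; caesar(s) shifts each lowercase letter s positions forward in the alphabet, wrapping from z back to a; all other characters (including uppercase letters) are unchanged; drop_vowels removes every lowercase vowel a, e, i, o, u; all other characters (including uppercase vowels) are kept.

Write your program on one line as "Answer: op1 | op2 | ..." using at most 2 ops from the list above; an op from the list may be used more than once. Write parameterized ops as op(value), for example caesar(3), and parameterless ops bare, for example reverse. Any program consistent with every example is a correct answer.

take(2) | swapcase

Check, running the answer program on each example:
  "rel" -> "re" -> "RE"
  "fkfrn" -> "fk" -> "FK"
  "ypfylp" -> "yp" -> "YP"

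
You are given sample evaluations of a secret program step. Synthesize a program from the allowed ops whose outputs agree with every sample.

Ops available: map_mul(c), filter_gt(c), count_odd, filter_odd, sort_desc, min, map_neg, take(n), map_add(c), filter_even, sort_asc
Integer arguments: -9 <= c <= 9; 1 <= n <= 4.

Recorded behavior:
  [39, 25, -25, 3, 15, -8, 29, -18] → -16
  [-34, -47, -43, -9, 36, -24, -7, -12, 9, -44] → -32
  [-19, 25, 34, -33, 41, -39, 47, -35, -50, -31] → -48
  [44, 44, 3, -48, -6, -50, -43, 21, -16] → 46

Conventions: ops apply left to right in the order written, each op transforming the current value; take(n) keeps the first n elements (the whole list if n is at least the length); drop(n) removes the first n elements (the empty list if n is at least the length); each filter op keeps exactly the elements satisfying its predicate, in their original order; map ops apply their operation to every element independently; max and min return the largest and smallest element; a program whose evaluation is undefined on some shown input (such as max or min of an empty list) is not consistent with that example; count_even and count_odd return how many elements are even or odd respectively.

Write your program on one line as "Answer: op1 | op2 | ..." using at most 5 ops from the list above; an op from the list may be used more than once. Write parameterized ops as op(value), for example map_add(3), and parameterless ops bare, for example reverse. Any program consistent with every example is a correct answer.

filter_even | map_add(-6) | take(2) | map_add(8) | min

Check, running the answer program on each example:
  [39, 25, -25, 3, 15, -8, 29, -18] -> [-8, -18] -> [-14, -24] -> [-14, -24] -> [-6, -16] -> -16
  [-34, -47, -43, -9, 36, -24, -7, -12, 9, -44] -> [-34, 36, -24, -12, -44] -> [-40, 30, -30, -18, -50] -> [-40, 30] -> [-32, 38] -> -32
  [-19, 25, 34, -33, 41, -39, 47, -35, -50, -31] -> [34, -50] -> [28, -56] -> [28, -56] -> [36, -48] -> -48
  [44, 44, 3, -48, -6, -50, -43, 21, -16] -> [44, 44, -48, -6, -50, -16] -> [38, 38, -54, -12, -56, -22] -> [38, 38] -> [46, 46] -> 46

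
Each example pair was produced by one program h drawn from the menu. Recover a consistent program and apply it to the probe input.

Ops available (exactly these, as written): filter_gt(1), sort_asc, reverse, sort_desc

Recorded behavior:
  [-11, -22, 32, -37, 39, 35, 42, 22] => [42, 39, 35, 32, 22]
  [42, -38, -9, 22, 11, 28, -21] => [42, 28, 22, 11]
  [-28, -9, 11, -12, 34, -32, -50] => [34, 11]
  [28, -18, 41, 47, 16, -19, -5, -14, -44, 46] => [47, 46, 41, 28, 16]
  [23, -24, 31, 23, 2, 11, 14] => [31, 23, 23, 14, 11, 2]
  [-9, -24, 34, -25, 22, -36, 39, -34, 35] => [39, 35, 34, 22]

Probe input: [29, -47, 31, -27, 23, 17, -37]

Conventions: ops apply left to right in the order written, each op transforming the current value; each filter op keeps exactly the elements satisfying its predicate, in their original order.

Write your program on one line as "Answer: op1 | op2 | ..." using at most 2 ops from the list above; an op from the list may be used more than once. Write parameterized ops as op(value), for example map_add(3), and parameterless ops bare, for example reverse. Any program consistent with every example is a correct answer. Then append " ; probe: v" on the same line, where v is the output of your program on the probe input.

filter_gt(1) | sort_desc ; probe: [31, 29, 23, 17]

Check, running the answer program on each example:
  [-11, -22, 32, -37, 39, 35, 42, 22] -> [32, 39, 35, 42, 22] -> [42, 39, 35, 32, 22]
  [42, -38, -9, 22, 11, 28, -21] -> [42, 22, 11, 28] -> [42, 28, 22, 11]
  [-28, -9, 11, -12, 34, -32, -50] -> [11, 34] -> [34, 11]
  [28, -18, 41, 47, 16, -19, -5, -14, -44, 46] -> [28, 41, 47, 16, 46] -> [47, 46, 41, 28, 16]
  [23, -24, 31, 23, 2, 11, 14] -> [23, 31, 23, 2, 11, 14] -> [31, 23, 23, 14, 11, 2]
  [-9, -24, 34, -25, 22, -36, 39, -34, 35] -> [34, 22, 39, 35] -> [39, 35, 34, 22]
  probe: [29, -47, 31, -27, 23, 17, -37] -> [29, 31, 23, 17] -> [31, 29, 23, 17]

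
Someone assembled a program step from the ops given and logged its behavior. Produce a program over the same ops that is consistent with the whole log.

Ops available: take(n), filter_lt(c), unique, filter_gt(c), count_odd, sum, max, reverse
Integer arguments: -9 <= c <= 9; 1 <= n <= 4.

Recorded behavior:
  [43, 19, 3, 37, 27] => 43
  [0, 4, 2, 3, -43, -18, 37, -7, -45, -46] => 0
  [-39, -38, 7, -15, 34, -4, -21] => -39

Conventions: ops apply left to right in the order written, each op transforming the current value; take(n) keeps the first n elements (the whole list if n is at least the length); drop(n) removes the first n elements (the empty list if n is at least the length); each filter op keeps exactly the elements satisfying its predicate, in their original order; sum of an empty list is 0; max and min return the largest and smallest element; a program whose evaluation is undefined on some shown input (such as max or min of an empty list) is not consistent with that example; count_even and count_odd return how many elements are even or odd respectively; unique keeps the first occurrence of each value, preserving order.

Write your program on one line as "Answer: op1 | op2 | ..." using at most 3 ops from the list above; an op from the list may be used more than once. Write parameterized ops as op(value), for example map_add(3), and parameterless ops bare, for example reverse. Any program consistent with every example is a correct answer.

take(1) | sum

Check, running the answer program on each example:
  [43, 19, 3, 37, 27] -> [43] -> 43
  [0, 4, 2, 3, -43, -18, 37, -7, -45, -46] -> [0] -> 0
  [-39, -38, 7, -15, 34, -4, -21] -> [-39] -> -39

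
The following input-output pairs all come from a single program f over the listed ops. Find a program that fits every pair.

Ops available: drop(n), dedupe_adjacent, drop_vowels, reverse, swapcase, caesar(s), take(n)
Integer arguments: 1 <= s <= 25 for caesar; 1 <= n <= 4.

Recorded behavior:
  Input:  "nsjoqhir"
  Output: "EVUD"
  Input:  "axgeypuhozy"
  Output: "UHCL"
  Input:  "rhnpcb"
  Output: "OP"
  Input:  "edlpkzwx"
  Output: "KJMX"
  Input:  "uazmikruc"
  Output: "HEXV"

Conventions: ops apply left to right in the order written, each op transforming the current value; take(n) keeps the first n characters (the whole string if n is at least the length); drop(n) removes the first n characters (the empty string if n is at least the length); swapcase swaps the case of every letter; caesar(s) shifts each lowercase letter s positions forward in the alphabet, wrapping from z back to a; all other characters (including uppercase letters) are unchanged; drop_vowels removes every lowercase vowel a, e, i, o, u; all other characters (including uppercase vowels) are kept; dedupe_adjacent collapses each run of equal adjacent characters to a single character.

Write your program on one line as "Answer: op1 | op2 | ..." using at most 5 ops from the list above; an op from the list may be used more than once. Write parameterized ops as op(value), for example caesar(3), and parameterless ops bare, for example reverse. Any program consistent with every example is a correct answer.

caesar(13) | drop(4) | swapcase | take(4) | reverse

Check, running the answer program on each example:
  "nsjoqhir" -> "afwbduve" -> "duve" -> "DUVE" -> "DUVE" -> "EVUD"
  "axgeypuhozy" -> "nktrlchubml" -> "lchubml" -> "LCHUBML" -> "LCHU" -> "UHCL"
  "rhnpcb" -> "euacpo" -> "po" -> "PO" -> "PO" -> "OP"
  "edlpkzwx" -> "rqycxmjk" -> "xmjk" -> "XMJK" -> "XMJK" -> "KJMX"
  "uazmikruc" -> "hnmzvxehp" -> "vxehp" -> "VXEHP" -> "VXEH" -> "HEXV"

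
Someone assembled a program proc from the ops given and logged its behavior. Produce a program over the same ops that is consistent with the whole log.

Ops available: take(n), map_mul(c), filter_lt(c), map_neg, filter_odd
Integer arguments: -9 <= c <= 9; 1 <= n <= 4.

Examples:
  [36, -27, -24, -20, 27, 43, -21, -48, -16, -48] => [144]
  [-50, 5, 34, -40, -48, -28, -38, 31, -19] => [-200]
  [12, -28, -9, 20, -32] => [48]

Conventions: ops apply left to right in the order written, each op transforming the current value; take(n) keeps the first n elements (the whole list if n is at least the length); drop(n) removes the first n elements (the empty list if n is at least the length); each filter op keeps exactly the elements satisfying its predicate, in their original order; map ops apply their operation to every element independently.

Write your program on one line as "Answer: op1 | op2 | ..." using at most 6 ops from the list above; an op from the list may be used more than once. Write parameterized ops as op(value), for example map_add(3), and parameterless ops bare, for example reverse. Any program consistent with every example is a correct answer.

map_neg | map_mul(-4) | map_neg | take(1) | map_neg

Check, running the answer program on each example:
  [36, -27, -24, -20, 27, 43, -21, -48, -16, -48] -> [-36, 27, 24, 20, -27, -43, 21, 48, 16, 48] -> [144, -108, -96, -80, 108, 172, -84, -192, -64, -192] -> [-144, 108, 96, 80, -108, -172, 84, 192, 64, 192] -> [-144] -> [144]
  [-50, 5, 34, -40, -48, -28, -38, 31, -19] -> [50, -5, -34, 40, 48, 28, 38, -31, 19] -> [-200, 20, 136, -160, -192, -112, -152, 124, -76] -> [200, -20, -136, 160, 192, 112, 152, -124, 76] -> [200] -> [-200]
  [12, -28, -9, 20, -32] -> [-12, 28, 9, -20, 32] -> [48, -112, -36, 80, -128] -> [-48, 112, 36, -80, 128] -> [-48] -> [48]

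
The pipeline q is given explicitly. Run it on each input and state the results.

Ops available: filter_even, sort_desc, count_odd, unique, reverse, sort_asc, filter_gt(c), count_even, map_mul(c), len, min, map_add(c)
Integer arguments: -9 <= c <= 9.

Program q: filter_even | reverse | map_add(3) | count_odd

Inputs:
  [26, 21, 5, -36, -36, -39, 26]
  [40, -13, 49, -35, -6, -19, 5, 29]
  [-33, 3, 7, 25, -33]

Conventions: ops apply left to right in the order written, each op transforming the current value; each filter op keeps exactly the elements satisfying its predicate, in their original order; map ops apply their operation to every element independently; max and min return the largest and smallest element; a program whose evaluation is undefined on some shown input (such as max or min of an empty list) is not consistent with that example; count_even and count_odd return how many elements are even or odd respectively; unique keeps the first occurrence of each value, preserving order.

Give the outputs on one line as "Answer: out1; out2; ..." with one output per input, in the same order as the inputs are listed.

4; 2; 0

Execution, op by op:
  [26, 21, 5, -36, -36, -39, 26] -> [26, -36, -36, 26] -> [26, -36, -36, 26] -> [29, -33, -33, 29] -> 4
  [40, -13, 49, -35, -6, -19, 5, 29] -> [40, -6] -> [-6, 40] -> [-3, 43] -> 2
  [-33, 3, 7, 25, -33] -> [] -> [] -> [] -> 0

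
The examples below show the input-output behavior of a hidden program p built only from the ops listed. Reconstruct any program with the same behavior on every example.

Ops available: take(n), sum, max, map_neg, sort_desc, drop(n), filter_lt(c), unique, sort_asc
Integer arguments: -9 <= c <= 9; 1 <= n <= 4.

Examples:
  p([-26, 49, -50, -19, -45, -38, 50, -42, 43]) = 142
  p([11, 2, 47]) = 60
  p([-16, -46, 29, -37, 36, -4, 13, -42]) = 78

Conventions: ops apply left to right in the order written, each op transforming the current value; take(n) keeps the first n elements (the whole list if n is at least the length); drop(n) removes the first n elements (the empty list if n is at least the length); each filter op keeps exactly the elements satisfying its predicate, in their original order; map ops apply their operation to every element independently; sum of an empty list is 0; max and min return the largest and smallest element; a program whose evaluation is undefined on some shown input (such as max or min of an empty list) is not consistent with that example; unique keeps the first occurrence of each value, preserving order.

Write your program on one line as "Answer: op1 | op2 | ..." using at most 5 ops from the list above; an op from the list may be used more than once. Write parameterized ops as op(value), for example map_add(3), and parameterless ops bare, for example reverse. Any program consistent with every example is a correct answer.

sort_desc | take(4) | take(3) | sum

Check, running the answer program on each example:
  [-26, 49, -50, -19, -45, -38, 50, -42, 43] -> [50, 49, 43, -19, -26, -38, -42, -45, -50] -> [50, 49, 43, -19] -> [50, 49, 43] -> 142
  [11, 2, 47] -> [47, 11, 2] -> [47, 11, 2] -> [47, 11, 2] -> 60
  [-16, -46, 29, -37, 36, -4, 13, -42] -> [36, 29, 13, -4, -16, -37, -42, -46] -> [36, 29, 13, -4] -> [36, 29, 13] -> 78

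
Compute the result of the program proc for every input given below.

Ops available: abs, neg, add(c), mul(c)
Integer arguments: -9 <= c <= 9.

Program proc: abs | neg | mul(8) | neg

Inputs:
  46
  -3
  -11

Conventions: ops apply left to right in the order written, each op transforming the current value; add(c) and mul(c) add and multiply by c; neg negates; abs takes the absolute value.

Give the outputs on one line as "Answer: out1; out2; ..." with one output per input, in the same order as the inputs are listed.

Execution, op by op:
  46 -> 46 -> -46 -> -368 -> 368
  -3 -> 3 -> -3 -> -24 -> 24
  -11 -> 11 -> -11 -> -88 -> 88

368; 24; 88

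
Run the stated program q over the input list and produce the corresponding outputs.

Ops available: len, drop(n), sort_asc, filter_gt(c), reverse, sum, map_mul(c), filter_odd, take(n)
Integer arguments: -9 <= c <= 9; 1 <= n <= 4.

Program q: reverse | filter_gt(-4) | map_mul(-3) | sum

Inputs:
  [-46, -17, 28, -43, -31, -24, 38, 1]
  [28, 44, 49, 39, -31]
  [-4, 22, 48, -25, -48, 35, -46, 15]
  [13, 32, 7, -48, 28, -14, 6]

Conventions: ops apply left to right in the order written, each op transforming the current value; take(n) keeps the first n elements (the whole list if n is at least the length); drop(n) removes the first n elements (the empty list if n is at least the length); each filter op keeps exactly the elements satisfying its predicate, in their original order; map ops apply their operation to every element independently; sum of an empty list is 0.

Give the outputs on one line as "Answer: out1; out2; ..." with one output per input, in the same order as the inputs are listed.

-201; -480; -360; -258

Execution, op by op:
  [-46, -17, 28, -43, -31, -24, 38, 1] -> [1, 38, -24, -31, -43, 28, -17, -46] -> [1, 38, 28] -> [-3, -114, -84] -> -201
  [28, 44, 49, 39, -31] -> [-31, 39, 49, 44, 28] -> [39, 49, 44, 28] -> [-117, -147, -132, -84] -> -480
  [-4, 22, 48, -25, -48, 35, -46, 15] -> [15, -46, 35, -48, -25, 48, 22, -4] -> [15, 35, 48, 22] -> [-45, -105, -144, -66] -> -360
  [13, 32, 7, -48, 28, -14, 6] -> [6, -14, 28, -48, 7, 32, 13] -> [6, 28, 7, 32, 13] -> [-18, -84, -21, -96, -39] -> -258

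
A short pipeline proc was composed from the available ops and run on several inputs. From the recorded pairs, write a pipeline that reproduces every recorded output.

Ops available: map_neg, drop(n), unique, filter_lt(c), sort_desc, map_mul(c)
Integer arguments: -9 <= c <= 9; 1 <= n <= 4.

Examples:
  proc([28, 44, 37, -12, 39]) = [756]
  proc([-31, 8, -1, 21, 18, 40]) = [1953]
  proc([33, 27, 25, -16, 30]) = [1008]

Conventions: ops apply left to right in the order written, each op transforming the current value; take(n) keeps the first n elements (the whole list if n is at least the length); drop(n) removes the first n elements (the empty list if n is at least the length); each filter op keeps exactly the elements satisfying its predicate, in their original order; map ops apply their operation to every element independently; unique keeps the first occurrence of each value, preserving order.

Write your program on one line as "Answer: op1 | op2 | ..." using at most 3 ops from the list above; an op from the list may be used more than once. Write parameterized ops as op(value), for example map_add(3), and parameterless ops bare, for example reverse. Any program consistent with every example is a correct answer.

filter_lt(-3) | map_mul(9) | map_mul(-7)

Check, running the answer program on each example:
  [28, 44, 37, -12, 39] -> [-12] -> [-108] -> [756]
  [-31, 8, -1, 21, 18, 40] -> [-31] -> [-279] -> [1953]
  [33, 27, 25, -16, 30] -> [-16] -> [-144] -> [1008]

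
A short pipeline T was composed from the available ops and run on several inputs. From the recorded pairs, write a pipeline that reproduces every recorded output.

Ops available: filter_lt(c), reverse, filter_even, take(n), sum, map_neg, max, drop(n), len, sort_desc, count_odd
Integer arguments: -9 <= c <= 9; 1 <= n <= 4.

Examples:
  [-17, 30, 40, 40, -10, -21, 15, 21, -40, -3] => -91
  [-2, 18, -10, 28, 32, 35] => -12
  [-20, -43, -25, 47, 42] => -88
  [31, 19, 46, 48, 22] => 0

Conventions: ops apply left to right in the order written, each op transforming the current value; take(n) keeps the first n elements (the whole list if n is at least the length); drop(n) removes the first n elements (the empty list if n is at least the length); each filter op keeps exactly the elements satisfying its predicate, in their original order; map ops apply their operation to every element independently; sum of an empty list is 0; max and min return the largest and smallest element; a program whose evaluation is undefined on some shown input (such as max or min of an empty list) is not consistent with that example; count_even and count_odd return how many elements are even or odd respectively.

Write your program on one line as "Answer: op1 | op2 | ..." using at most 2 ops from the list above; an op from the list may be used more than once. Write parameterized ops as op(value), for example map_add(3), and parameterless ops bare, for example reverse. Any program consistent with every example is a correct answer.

filter_lt(6) | sum

Check, running the answer program on each example:
  [-17, 30, 40, 40, -10, -21, 15, 21, -40, -3] -> [-17, -10, -21, -40, -3] -> -91
  [-2, 18, -10, 28, 32, 35] -> [-2, -10] -> -12
  [-20, -43, -25, 47, 42] -> [-20, -43, -25] -> -88
  [31, 19, 46, 48, 22] -> [] -> 0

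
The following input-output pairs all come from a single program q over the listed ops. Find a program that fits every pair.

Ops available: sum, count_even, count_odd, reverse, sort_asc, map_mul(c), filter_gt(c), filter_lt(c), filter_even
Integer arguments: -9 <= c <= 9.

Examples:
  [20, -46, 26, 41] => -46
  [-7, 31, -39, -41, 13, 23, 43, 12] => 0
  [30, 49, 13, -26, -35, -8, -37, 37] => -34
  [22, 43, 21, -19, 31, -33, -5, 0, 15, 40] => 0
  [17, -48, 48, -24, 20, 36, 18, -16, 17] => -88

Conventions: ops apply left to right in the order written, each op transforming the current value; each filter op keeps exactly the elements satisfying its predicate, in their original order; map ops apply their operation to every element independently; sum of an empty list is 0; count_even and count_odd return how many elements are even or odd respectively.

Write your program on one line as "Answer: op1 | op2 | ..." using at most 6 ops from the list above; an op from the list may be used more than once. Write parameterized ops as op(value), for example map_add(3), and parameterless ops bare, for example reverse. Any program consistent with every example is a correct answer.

reverse | sort_asc | filter_lt(-7) | filter_even | sum

Check, running the answer program on each example:
  [20, -46, 26, 41] -> [41, 26, -46, 20] -> [-46, 20, 26, 41] -> [-46] -> [-46] -> -46
  [-7, 31, -39, -41, 13, 23, 43, 12] -> [12, 43, 23, 13, -41, -39, 31, -7] -> [-41, -39, -7, 12, 13, 23, 31, 43] -> [-41, -39] -> [] -> 0
  [30, 49, 13, -26, -35, -8, -37, 37] -> [37, -37, -8, -35, -26, 13, 49, 30] -> [-37, -35, -26, -8, 13, 30, 37, 49] -> [-37, -35, -26, -8] -> [-26, -8] -> -34
  [22, 43, 21, -19, 31, -33, -5, 0, 15, 40] -> [40, 15, 0, -5, -33, 31, -19, 21, 43, 22] -> [-33, -19, -5, 0, 15, 21, 22, 31, 40, 43] -> [-33, -19] -> [] -> 0
  [17, -48, 48, -24, 20, 36, 18, -16, 17] -> [17, -16, 18, 36, 20, -24, 48, -48, 17] -> [-48, -24, -16, 17, 17, 18, 20, 36, 48] -> [-48, -24, -16] -> [-48, -24, -16] -> -88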